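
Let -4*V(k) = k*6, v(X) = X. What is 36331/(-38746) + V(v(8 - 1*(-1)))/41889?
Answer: -253732055/270505199 ≈ -0.93799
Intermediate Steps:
V(k) = -3*k/2 (V(k) = -k*6/4 = -3*k/2)
36331/(-38746) + V(v(8 - 1*(-1)))/41889 = 36331/(-38746) - 3*(8 - 1*(-1))/2/41889 = 36331*(-1/38746) - 3*(8 + 1)/2*(1/41889) = -36331/38746 - 3/2*9*(1/41889) = -36331/38746 - 27/2*1/41889 = -36331/38746 - 9/27926 = -253732055/270505199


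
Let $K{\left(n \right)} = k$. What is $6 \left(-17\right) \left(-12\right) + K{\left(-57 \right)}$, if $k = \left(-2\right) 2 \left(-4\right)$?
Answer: $1240$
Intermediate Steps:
$k = 16$ ($k = \left(-4\right) \left(-4\right) = 16$)
$K{\left(n \right)} = 16$
$6 \left(-17\right) \left(-12\right) + K{\left(-57 \right)} = 6 \left(-17\right) \left(-12\right) + 16 = \left(-102\right) \left(-12\right) + 16 = 1224 + 16 = 1240$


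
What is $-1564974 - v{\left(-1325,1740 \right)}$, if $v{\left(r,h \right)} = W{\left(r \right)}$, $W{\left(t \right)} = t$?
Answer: $-1563649$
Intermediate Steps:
$v{\left(r,h \right)} = r$
$-1564974 - v{\left(-1325,1740 \right)} = -1564974 - -1325 = -1564974 + 1325 = -1563649$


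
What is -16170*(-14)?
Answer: 226380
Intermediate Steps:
-16170*(-14) = -110*(-2058) = 226380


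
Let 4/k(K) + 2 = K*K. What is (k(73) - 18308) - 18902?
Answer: -198217666/5327 ≈ -37210.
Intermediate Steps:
k(K) = 4/(-2 + K**2) (k(K) = 4/(-2 + K*K) = 4/(-2 + K**2))
(k(73) - 18308) - 18902 = (4/(-2 + 73**2) - 18308) - 18902 = (4/(-2 + 5329) - 18308) - 18902 = (4/5327 - 18308) - 18902 = -97526712/5327 - 18902 = -198217666/5327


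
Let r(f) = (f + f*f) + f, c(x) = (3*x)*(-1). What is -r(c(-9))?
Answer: -783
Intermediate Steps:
c(x) = -3*x
r(f) = f² + 2*f (r(f) = (f + f²) + f = f² + 2*f)
-r(c(-9)) = -(-3*(-9))*(2 - 3*(-9)) = -27*(2 + 27) = -27*29 = -1*783 = -783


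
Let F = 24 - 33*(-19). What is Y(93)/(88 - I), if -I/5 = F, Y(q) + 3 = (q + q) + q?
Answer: 276/3343 ≈ 0.082561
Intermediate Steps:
Y(q) = -3 + 3*q (Y(q) = -3 + ((q + q) + q) = -3 + (2*q + q) = -3 + 3*q)
F = 651 (F = 24 + 627 = 651)
I = -3255 (I = -5*651 = -3255)
Y(93)/(88 - I) = (-3 + 3*93)/(88 - 1*(-3255)) = (-3 + 279)/(88 + 3255) = 276/3343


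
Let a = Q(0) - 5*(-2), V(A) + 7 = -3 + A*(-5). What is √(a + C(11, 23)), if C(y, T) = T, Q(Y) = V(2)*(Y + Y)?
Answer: √33 ≈ 5.7446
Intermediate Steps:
V(A) = -10 - 5*A (V(A) = -7 + (-3 + A*(-5)) = -7 + (-3 - 5*A) = -10 - 5*A)
Q(Y) = -40*Y (Q(Y) = (-10 - 5*2)*(Y + Y) = (-10 - 10)*(2*Y) = -40*Y)
a = 10 (a = -40*0 - 5*(-2) = 0 + 10 = 10)
√(a + C(11, 23)) = √(10 + 23) = √33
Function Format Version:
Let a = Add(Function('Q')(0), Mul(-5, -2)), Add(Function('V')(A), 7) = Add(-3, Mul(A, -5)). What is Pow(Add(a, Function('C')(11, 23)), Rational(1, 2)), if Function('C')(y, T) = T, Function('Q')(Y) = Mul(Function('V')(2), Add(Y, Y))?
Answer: Pow(33, Rational(1, 2)) ≈ 5.7446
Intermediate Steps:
Function('V')(A) = Add(-10, Mul(-5, A)) (Function('V')(A) = Add(-7, Add(-3, Mul(A, -5))) = Add(-7, Add(-3, Mul(-5, A))) = Add(-10, Mul(-5, A)))
Function('Q')(Y) = Mul(-40, Y) (Function('Q')(Y) = Mul(Add(-10, Mul(-5, 2)), Add(Y, Y)) = Mul(Add(-10, -10), Mul(2, Y)) = Mul(-20, Mul(2, Y)) = Mul(-40, Y))
a = 10 (a = Add(Mul(-40, 0), Mul(-5, -2)) = Add(0, 10) = 10)
Pow(Add(a, Function('C')(11, 23)), Rational(1, 2)) = Pow(Add(10, 23), Rational(1, 2)) = Pow(33, Rational(1, 2))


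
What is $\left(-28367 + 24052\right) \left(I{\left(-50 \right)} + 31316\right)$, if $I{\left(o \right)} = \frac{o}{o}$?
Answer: $-135132855$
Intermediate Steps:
$I{\left(o \right)} = 1$
$\left(-28367 + 24052\right) \left(I{\left(-50 \right)} + 31316\right) = \left(-28367 + 24052\right) \left(1 + 31316\right) = \left(-4315\right) 31317 = -135132855$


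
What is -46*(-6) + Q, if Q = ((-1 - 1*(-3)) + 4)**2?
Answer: 312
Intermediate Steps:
Q = 36 (Q = ((-1 + 3) + 4)**2 = (2 + 4)**2 = 6**2 = 36)
-46*(-6) + Q = -46*(-6) + 36 = 276 + 36 = 312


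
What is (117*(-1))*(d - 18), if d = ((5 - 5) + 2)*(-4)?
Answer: 3042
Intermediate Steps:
d = -8 (d = (0 + 2)*(-4) = 2*(-4) = -8)
(117*(-1))*(d - 18) = (117*(-1))*(-8 - 18) = -117*(-26) = 3042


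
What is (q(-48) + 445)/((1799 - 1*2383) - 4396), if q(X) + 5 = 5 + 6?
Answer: -451/4980 ≈ -0.090562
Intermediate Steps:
q(X) = 6 (q(X) = -5 + (5 + 6) = -5 + 11 = 6)
(q(-48) + 445)/((1799 - 1*2383) - 4396) = (6 + 445)/((1799 - 1*2383) - 4396) = 451/((1799 - 2383) - 4396) = 451/(-584 - 4396) = 451/(-4980) = 451*(-1/4980) = -451/4980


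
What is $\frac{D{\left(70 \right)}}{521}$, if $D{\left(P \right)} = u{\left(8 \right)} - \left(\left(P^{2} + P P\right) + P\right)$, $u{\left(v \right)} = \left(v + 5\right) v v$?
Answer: $- \frac{9038}{521} \approx -17.347$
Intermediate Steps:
$u{\left(v \right)} = v^{2} \left(5 + v\right)$ ($u{\left(v \right)} = \left(5 + v\right) v v = v \left(5 + v\right) v = v^{2} \left(5 + v\right)$)
$D{\left(P \right)} = 832 - P - 2 P^{2}$ ($D{\left(P \right)} = 8^{2} \left(5 + 8\right) - \left(\left(P^{2} + P P\right) + P\right) = 64 \cdot 13 - \left(\left(P^{2} + P^{2}\right) + P\right) = 832 - \left(2 P^{2} + P\right) = 832 - \left(P + 2 P^{2}\right) = 832 - P - 2 P^{2}$)
$\frac{D{\left(70 \right)}}{521} = \frac{832 - 70 - 2 \cdot 70^{2}}{521} = \left(832 - 70 - 9800\right) \frac{1}{521} = \left(-9038\right) \frac{1}{521} = - \frac{9038}{521}$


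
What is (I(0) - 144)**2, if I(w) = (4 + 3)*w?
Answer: 20736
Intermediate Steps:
I(w) = 7*w
(I(0) - 144)**2 = (7*0 - 144)**2 = (0 - 144)**2 = (-144)**2 = 20736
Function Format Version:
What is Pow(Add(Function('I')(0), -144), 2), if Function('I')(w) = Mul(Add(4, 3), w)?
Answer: 20736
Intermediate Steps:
Function('I')(w) = Mul(7, w)
Pow(Add(Function('I')(0), -144), 2) = Pow(Add(Mul(7, 0), -144), 2) = Pow(Add(0, -144), 2) = Pow(-144, 2) = 20736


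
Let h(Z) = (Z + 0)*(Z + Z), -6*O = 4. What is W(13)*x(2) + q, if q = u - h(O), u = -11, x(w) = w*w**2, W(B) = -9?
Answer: -755/9 ≈ -83.889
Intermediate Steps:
O = -2/3 (O = -1/6*4 = -2/3 ≈ -0.66667)
x(w) = w**3
h(Z) = 2*Z**2 (h(Z) = Z*(2*Z) = 2*Z**2)
q = -107/9 (q = -11 - 2*(-2/3)**2 = -11 - 2*4/9 = -11 - 1*8/9 = -11 - 8/9 = -107/9 ≈ -11.889)
W(13)*x(2) + q = -9*2**3 - 107/9 = -9*8 - 107/9 = -72 - 107/9 = -755/9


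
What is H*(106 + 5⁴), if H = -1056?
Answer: -771936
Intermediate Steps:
H*(106 + 5⁴) = -1056*(106 + 5⁴) = -1056*(106 + 625) = -1056*731 = -771936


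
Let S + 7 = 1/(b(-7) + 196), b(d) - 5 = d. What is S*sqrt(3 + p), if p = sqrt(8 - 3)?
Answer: -1357*sqrt(3 + sqrt(5))/194 ≈ -16.006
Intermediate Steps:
b(d) = 5 + d
p = sqrt(5) ≈ 2.2361
S = -1357/194 (S = -7 + 1/((5 - 7) + 196) = -7 + 1/(-2 + 196) = -7 + 1/194 = -1357/194 ≈ -6.9948)
S*sqrt(3 + p) = -1357*sqrt(3 + sqrt(5))/194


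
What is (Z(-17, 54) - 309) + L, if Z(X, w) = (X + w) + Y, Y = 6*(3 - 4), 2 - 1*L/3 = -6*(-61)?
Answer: -1370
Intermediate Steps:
L = -1092 (L = 6 - (-18)*(-61) = 6 - 3*366 = 6 - 1098 = -1092)
Y = -6 (Y = 6*(-1) = -6)
Z(X, w) = -6 + X + w (Z(X, w) = (X + w) - 6 = -6 + X + w)
(Z(-17, 54) - 309) + L = ((-6 - 17 + 54) - 309) - 1092 = (31 - 309) - 1092 = -278 - 1092 = -1370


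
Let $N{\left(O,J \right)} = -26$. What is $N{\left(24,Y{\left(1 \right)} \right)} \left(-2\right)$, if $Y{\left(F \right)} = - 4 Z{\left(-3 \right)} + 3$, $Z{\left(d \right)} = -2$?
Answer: $52$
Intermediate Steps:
$Y{\left(F \right)} = 11$ ($Y{\left(F \right)} = \left(-4\right) \left(-2\right) + 3 = 8 + 3 = 11$)
$N{\left(24,Y{\left(1 \right)} \right)} \left(-2\right) = \left(-26\right) \left(-2\right) = 52$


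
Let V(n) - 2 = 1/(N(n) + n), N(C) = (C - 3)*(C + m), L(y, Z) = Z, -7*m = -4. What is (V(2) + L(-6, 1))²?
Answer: 25/16 ≈ 1.5625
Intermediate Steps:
m = 4/7 (m = -⅐*(-4) = 4/7 ≈ 0.57143)
N(C) = (-3 + C)*(4/7 + C) (N(C) = (C - 3)*(C + 4/7) = (-3 + C)*(4/7 + C))
V(n) = 2 + 1/(-12/7 + n² - 10*n/7) (V(n) = 2 + 1/((-12/7 + n² - 17*n/7) + n) = 2 + 1/(-12/7 + n² - 10*n/7))
(V(2) + L(-6, 1))² = ((-17 - 20*2 + 14*2²)/(-12 - 10*2 + 7*2²) + 1)² = ((-17 - 40 + 14*4)/(-12 - 20 + 7*4) + 1)² = ((-17 - 40 + 56)/(-12 - 20 + 28) + 1)² = (-1/(-4) + 1)² = (-¼*(-1) + 1)² = (¼ + 1)² = (5/4)² = 25/16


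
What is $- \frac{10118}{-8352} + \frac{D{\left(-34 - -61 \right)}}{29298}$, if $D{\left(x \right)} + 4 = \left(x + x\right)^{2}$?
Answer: $\frac{26729849}{20391408} \approx 1.3108$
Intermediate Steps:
$D{\left(x \right)} = -4 + 4 x^{2}$ ($D{\left(x \right)} = -4 + \left(x + x\right)^{2} = -4 + \left(2 x\right)^{2} = -4 + 4 x^{2}$)
$- \frac{10118}{-8352} + \frac{D{\left(-34 - -61 \right)}}{29298} = - \frac{10118}{-8352} + \frac{-4 + 4 \left(-34 - -61\right)^{2}}{29298} = \left(-10118\right) \left(- \frac{1}{8352}\right) + \left(-4 + 4 \left(-34 + 61\right)^{2}\right) \frac{1}{29298} = \frac{5059}{4176} + \left(-4 + 4 \cdot 27^{2}\right) \frac{1}{29298} = \frac{5059}{4176} + \left(-4 + 4 \cdot 729\right) \frac{1}{29298} = \frac{5059}{4176} + \left(-4 + 2916\right) \frac{1}{29298} = \frac{5059}{4176} + 2912 \cdot \frac{1}{29298} = \frac{5059}{4176} + \frac{1456}{14649} = \frac{26729849}{20391408}$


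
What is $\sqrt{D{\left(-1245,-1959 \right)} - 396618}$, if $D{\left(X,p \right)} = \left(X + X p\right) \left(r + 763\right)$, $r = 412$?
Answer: $2 \sqrt{715978158} \approx 53516.0$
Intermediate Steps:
$D{\left(X,p \right)} = 1175 X + 1175 X p$ ($D{\left(X,p \right)} = \left(X + X p\right) \left(412 + 763\right) = \left(X + X p\right) 1175 = 1175 X + 1175 X p$)
$\sqrt{D{\left(-1245,-1959 \right)} - 396618} = \sqrt{1175 \left(-1245\right) \left(1 - 1959\right) - 396618} = \sqrt{1175 \left(-1245\right) \left(-1958\right) - 396618} = \sqrt{2864309250 - 396618} = \sqrt{2863912632} = 2 \sqrt{715978158}$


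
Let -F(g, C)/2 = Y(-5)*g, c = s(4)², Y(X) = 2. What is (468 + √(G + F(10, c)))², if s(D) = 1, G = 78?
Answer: (468 + √38)² ≈ 2.2483e+5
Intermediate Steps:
c = 1 (c = 1² = 1)
F(g, C) = -4*g
(468 + √(G + F(10, c)))² = (468 + √(78 - 4*10))² = (468 + √(78 - 40))² = (468 + √38)²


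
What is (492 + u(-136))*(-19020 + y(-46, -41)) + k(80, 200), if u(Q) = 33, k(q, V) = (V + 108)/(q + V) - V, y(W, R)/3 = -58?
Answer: -100770489/10 ≈ -1.0077e+7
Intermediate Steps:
y(W, R) = -174 (y(W, R) = 3*(-58) = -174)
k(q, V) = -V + (108 + V)/(V + q) (k(q, V) = (108 + V)/(V + q) - V = -V + (108 + V)/(V + q))
(492 + u(-136))*(-19020 + y(-46, -41)) + k(80, 200) = (492 + 33)*(-19020 - 174) + (108 + 200 - 1*200**2 - 1*200*80)/(200 + 80) = 525*(-19194) + (108 + 200 - 1*40000 - 16000)/280 = -10076850 + (108 + 200 - 40000 - 16000)/280 = -10076850 + (1/280)*(-55692) = -10076850 - 1989/10 = -100770489/10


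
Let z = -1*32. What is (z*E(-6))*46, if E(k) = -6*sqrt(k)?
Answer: 8832*I*sqrt(6) ≈ 21634.0*I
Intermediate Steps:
z = -32
(z*E(-6))*46 = -(-192)*sqrt(-6)*46 = -(-192)*I*sqrt(6)*46 = (192*I*sqrt(6))*46 = 8832*I*sqrt(6)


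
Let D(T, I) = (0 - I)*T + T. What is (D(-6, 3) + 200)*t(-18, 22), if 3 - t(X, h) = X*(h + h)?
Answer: 168540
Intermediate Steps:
t(X, h) = 3 - 2*X*h (t(X, h) = 3 - X*(h + h) = 3 - X*2*h = 3 - 2*X*h)
D(T, I) = T - I*T (D(T, I) = (-I)*T + T = -I*T + T = T - I*T)
(D(-6, 3) + 200)*t(-18, 22) = (-6*(1 - 1*3) + 200)*(3 - 2*(-18)*22) = (-6*(1 - 3) + 200)*(3 + 792) = (-6*(-2) + 200)*795 = (12 + 200)*795 = 212*795 = 168540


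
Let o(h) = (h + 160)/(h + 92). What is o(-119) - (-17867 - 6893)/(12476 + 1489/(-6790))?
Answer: 1066118209/2287184877 ≈ 0.46613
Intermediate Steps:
o(h) = (160 + h)/(92 + h)
o(-119) - (-17867 - 6893)/(12476 + 1489/(-6790)) = (160 - 119)/(92 - 119) - (-17867 - 6893)/(12476 + 1489/(-6790)) = 41/(-27) - (-24760)/(12476 + 1489*(-1/6790)) = -1/27*41 - (-24760)/(12476 - 1489/6790) = -41/27 - (-24760)/84710551/6790 = -41/27 - (-24760)*6790/84710551 = -41/27 - 1*(-168120400/84710551) = -41/27 + 168120400/84710551 = 1066118209/2287184877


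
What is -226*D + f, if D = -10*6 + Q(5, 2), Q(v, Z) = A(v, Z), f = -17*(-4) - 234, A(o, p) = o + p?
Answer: 11812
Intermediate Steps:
f = -166 (f = 68 - 234 = -166)
Q(v, Z) = Z + v (Q(v, Z) = v + Z = Z + v)
D = -53 (D = -10*6 + (2 + 5) = -60 + 7 = -53)
-226*D + f = -226*(-53) - 166 = 11978 - 166 = 11812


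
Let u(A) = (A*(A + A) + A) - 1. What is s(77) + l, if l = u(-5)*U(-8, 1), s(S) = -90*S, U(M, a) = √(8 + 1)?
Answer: -6798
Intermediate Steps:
U(M, a) = 3 (U(M, a) = √9 = 3)
u(A) = -1 + A + 2*A² (u(A) = (A*(2*A) + A) - 1 = (2*A² + A) - 1 = (A + 2*A²) - 1 = -1 + A + 2*A²)
l = 132 (l = (-1 - 5 + 2*(-5)²)*3 = (-1 - 5 + 2*25)*3 = (-1 - 5 + 50)*3 = 44*3 = 132)
s(77) + l = -90*77 + 132 = -6930 + 132 = -6798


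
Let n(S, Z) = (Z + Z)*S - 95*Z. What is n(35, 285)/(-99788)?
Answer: 375/5252 ≈ 0.071401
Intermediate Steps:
n(S, Z) = -95*Z + 2*S*Z (n(S, Z) = (2*Z)*S - 95*Z = 2*S*Z - 95*Z = -95*Z + 2*S*Z)
n(35, 285)/(-99788) = (285*(-95 + 2*35))/(-99788) = (285*(-95 + 70))*(-1/99788) = (285*(-25))*(-1/99788) = -7125*(-1/99788) = 375/5252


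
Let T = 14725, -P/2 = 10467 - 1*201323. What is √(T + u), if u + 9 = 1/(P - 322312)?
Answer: √57692606466/1980 ≈ 121.31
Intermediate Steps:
P = 381712 (P = -2*(10467 - 1*201323) = -2*(10467 - 201323) = -2*(-190856) = 381712)
u = -534599/59400 (u = -9 + 1/(381712 - 322312) = -9 + 1/59400 = -534599/59400 ≈ -9.0000)
√(T + u) = √(14725 - 534599/59400) = √(874130401/59400) = √57692606466/1980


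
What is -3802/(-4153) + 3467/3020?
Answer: 25880491/12542060 ≈ 2.0635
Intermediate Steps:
-3802/(-4153) + 3467/3020 = -3802*(-1/4153) + 3467*(1/3020) = 3802/4153 + 3467/3020 = 25880491/12542060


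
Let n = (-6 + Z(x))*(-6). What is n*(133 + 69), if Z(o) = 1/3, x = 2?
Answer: 6868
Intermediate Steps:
Z(o) = ⅓
n = 34 (n = (-6 + ⅓)*(-6) = -17/3*(-6) = 34)
n*(133 + 69) = 34*(133 + 69) = 34*202 = 6868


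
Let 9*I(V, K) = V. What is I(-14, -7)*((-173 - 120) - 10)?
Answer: 1414/3 ≈ 471.33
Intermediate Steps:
I(V, K) = V/9
I(-14, -7)*((-173 - 120) - 10) = ((⅑)*(-14))*((-173 - 120) - 10) = -14*(-293 - 10)/9 = -14/9*(-303) = 1414/3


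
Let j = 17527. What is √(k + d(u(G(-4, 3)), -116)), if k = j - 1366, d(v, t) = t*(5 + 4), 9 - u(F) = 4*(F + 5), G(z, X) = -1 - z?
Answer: √15117 ≈ 122.95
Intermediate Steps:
u(F) = -11 - 4*F (u(F) = 9 - 4*(F + 5) = 9 - 4*(5 + F) = 9 - (20 + 4*F) = 9 + (-20 - 4*F) = -11 - 4*F)
d(v, t) = 9*t (d(v, t) = t*9 = 9*t)
k = 16161 (k = 17527 - 1366 = 16161)
√(k + d(u(G(-4, 3)), -116)) = √(16161 + 9*(-116)) = √(16161 - 1044) = √15117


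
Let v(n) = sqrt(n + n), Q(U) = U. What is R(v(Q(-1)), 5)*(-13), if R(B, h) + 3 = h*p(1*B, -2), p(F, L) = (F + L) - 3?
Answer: 364 - 65*I*sqrt(2) ≈ 364.0 - 91.924*I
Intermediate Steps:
p(F, L) = -3 + F + L
v(n) = sqrt(2)*sqrt(n) (v(n) = sqrt(2*n) = sqrt(2)*sqrt(n))
R(B, h) = -3 + h*(-5 + B) (R(B, h) = -3 + h*(-3 + 1*B - 2) = -3 + h*(-3 + B - 2) = -3 + h*(-5 + B))
R(v(Q(-1)), 5)*(-13) = (-3 + 5*(-5 + sqrt(2)*sqrt(-1)))*(-13) = (-3 + 5*(-5 + sqrt(2)*I))*(-13) = (-3 + 5*(-5 + I*sqrt(2)))*(-13) = (-3 + (-25 + 5*I*sqrt(2)))*(-13) = (-28 + 5*I*sqrt(2))*(-13) = 364 - 65*I*sqrt(2)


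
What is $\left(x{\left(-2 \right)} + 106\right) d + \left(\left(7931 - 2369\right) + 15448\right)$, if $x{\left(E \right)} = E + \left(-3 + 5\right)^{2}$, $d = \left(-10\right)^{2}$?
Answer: $31810$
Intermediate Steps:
$d = 100$
$x{\left(E \right)} = 4 + E$ ($x{\left(E \right)} = E + 2^{2} = E + 4 = 4 + E$)
$\left(x{\left(-2 \right)} + 106\right) d + \left(\left(7931 - 2369\right) + 15448\right) = \left(\left(4 - 2\right) + 106\right) 100 + \left(\left(7931 - 2369\right) + 15448\right) = \left(2 + 106\right) 100 + \left(5562 + 15448\right) = 108 \cdot 100 + 21010 = 10800 + 21010 = 31810$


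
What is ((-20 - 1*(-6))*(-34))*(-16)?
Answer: -7616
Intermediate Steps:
((-20 - 1*(-6))*(-34))*(-16) = ((-20 + 6)*(-34))*(-16) = -14*(-34)*(-16) = 476*(-16) = -7616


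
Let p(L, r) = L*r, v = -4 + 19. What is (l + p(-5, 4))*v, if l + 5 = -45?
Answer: -1050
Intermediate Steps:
l = -50 (l = -5 - 45 = -50)
v = 15
(l + p(-5, 4))*v = (-50 - 5*4)*15 = (-50 - 20)*15 = -70*15 = -1050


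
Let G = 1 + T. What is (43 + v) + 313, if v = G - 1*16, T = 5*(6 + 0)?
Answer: 371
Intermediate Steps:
T = 30 (T = 5*6 = 30)
G = 31 (G = 1 + 30 = 31)
v = 15 (v = 31 - 1*16 = 31 - 16 = 15)
(43 + v) + 313 = (43 + 15) + 313 = 58 + 313 = 371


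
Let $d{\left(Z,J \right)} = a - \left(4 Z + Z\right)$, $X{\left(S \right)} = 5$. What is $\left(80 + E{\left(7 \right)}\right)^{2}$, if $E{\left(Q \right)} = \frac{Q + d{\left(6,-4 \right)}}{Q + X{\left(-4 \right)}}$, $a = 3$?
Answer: $\frac{55225}{9} \approx 6136.1$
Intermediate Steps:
$d{\left(Z,J \right)} = 3 - 5 Z$ ($d{\left(Z,J \right)} = 3 - \left(4 Z + Z\right) = 3 - 5 Z$)
$E{\left(Q \right)} = \frac{-27 + Q}{5 + Q}$ ($E{\left(Q \right)} = \frac{Q + \left(3 - 30\right)}{Q + 5} = \frac{Q + \left(3 - 30\right)}{5 + Q} = \frac{Q - 27}{5 + Q} = \frac{-27 + Q}{5 + Q}$)
$\left(80 + E{\left(7 \right)}\right)^{2} = \left(80 + \frac{-27 + 7}{5 + 7}\right)^{2} = \left(80 + \frac{1}{12} \left(-20\right)\right)^{2} = \left(80 - \frac{5}{3}\right)^{2} = \left(\frac{235}{3}\right)^{2} = \frac{55225}{9}$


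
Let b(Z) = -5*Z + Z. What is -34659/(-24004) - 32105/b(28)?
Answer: 193632557/672112 ≈ 288.10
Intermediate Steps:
b(Z) = -4*Z
-34659/(-24004) - 32105/b(28) = -34659/(-24004) - 32105/((-4*28)) = -34659*(-1/24004) - 32105/(-112) = 34659/24004 - 32105*(-1/112) = 34659/24004 + 32105/112 = 193632557/672112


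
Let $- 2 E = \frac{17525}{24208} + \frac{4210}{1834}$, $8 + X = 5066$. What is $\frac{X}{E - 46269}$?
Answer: $- \frac{24951379264}{228254851137} \approx -0.10931$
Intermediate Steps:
$X = 5058$ ($X = -8 + 5066 = 5058$)
$E = - \frac{67028265}{44397472}$ ($E = - \frac{\frac{17525}{24208} + \frac{4210}{1834}}{2} = - \frac{17525 \cdot \frac{1}{24208} + 4210 \cdot \frac{1}{1834}}{2} = - \frac{\frac{17525}{24208} + \frac{2105}{917}}{2} = \left(- \frac{1}{2}\right) \frac{67028265}{22198736} = - \frac{67028265}{44397472} \approx -1.5097$)
$\frac{X}{E - 46269} = \frac{5058}{- \frac{67028265}{44397472} - 46269} = \frac{5058}{- \frac{2054293660233}{44397472}} = 5058 \left(- \frac{44397472}{2054293660233}\right) = - \frac{24951379264}{228254851137}$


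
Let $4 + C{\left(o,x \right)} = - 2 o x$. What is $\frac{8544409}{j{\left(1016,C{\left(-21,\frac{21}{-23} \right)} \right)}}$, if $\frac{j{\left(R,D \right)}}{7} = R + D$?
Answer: $\frac{196521407}{156758} \approx 1253.7$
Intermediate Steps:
$C{\left(o,x \right)} = -4 - 2 o x$ ($C{\left(o,x \right)} = -4 + - 2 o x = -4 - 2 o x$)
$j{\left(R,D \right)} = 7 D + 7 R$ ($j{\left(R,D \right)} = 7 \left(R + D\right) = 7 \left(D + R\right) = 7 D + 7 R$)
$\frac{8544409}{j{\left(1016,C{\left(-21,\frac{21}{-23} \right)} \right)}} = \frac{8544409}{7 \left(-4 - - 42 \frac{21}{-23}\right) + 7 \cdot 1016} = \frac{8544409}{7 \left(-4 - - 42 \cdot 21 \left(- \frac{1}{23}\right)\right) + 7112} = \frac{8544409}{7 \left(-4 - \left(-42\right) \left(- \frac{21}{23}\right)\right) + 7112} = \frac{8544409}{7 \left(-4 - \frac{882}{23}\right) + 7112} = \frac{8544409}{7 \left(- \frac{974}{23}\right) + 7112} = \frac{8544409}{- \frac{6818}{23} + 7112} = \frac{8544409}{\frac{156758}{23}} = 8544409 \cdot \frac{23}{156758} = \frac{196521407}{156758}$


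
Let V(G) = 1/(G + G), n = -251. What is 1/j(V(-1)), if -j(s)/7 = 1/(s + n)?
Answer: 503/14 ≈ 35.929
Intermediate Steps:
V(G) = 1/(2*G)
j(s) = -7/(-251 + s) (j(s) = -7/(s - 251) = -7/(-251 + s))
1/j(V(-1)) = 1/(-7/(-251 + (½)/(-1))) = 1/(-7/(-251 + (½)*(-1))) = 1/(-7/(-251 - ½)) = 1/(-7/(-503/2)) = 1/(-7*(-2/503)) = 1/(14/503) = 503/14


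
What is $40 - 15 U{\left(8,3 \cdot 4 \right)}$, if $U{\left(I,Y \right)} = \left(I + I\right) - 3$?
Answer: $-155$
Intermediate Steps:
$U{\left(I,Y \right)} = -3 + 2 I$ ($U{\left(I,Y \right)} = 2 I - 3 = -3 + 2 I$)
$40 - 15 U{\left(8,3 \cdot 4 \right)} = 40 - 15 \left(-3 + 2 \cdot 8\right) = 40 - 15 \left(-3 + 16\right) = 40 - 195 = -155$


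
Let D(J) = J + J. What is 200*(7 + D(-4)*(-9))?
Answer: 15800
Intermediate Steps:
D(J) = 2*J
200*(7 + D(-4)*(-9)) = 200*(7 + (2*(-4))*(-9)) = 200*(7 - 8*(-9)) = 200*(7 + 72) = 200*79 = 15800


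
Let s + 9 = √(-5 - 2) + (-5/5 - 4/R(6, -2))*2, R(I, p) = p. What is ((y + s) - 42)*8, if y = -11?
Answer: -480 + 8*I*√7 ≈ -480.0 + 21.166*I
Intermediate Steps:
s = -7 + I*√7 (s = -9 + (√(-5 - 2) + (-5/5 - 4/(-2))*2) = -9 + (√(-7) + (-5*⅕ - 4*(-½))*2) = -9 + (I*√7 + (-1 + 2)*2) = -9 + (I*√7 + 1*2) = -9 + (I*√7 + 2) = -9 + (2 + I*√7) = -7 + I*√7 ≈ -7.0 + 2.6458*I)
((y + s) - 42)*8 = ((-11 + (-7 + I*√7)) - 42)*8 = ((-18 + I*√7) - 42)*8 = (-60 + I*√7)*8 = -480 + 8*I*√7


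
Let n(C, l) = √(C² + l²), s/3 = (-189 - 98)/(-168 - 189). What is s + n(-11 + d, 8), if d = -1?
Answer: 41/17 + 4*√13 ≈ 16.834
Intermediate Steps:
s = 41/17 (s = 3*((-189 - 98)/(-168 - 189)) = 3*(-287/(-357)) = 3*(-287*(-1/357)) = 3*(41/51) = 41/17 ≈ 2.4118)
s + n(-11 + d, 8) = 41/17 + √((-11 - 1)² + 8²) = 41/17 + √((-12)² + 64) = 41/17 + √(144 + 64) = 41/17 + √208 = 41/17 + 4*√13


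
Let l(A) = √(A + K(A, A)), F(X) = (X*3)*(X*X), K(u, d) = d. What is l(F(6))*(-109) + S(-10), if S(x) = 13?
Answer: -3911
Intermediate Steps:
F(X) = 3*X³ (F(X) = (3*X)*X² = 3*X³)
l(A) = √2*√A (l(A) = √(A + A) = √(2*A) = √2*√A)
l(F(6))*(-109) + S(-10) = (√2*√(3*6³))*(-109) + 13 = (√2*√(3*216))*(-109) + 13 = (√2*√648)*(-109) + 13 = (√2*(18*√2))*(-109) + 13 = 36*(-109) + 13 = -3924 + 13 = -3911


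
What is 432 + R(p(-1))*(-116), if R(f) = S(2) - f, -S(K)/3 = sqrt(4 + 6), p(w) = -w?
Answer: 548 + 348*sqrt(10) ≈ 1648.5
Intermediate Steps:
S(K) = -3*sqrt(10) (S(K) = -3*sqrt(4 + 6) = -3*sqrt(10))
R(f) = -f - 3*sqrt(10) (R(f) = -3*sqrt(10) - f = -f - 3*sqrt(10))
432 + R(p(-1))*(-116) = 432 + (-(-1)*(-1) - 3*sqrt(10))*(-116) = 432 + (-1*1 - 3*sqrt(10))*(-116) = 432 + (-1 - 3*sqrt(10))*(-116) = 432 + (116 + 348*sqrt(10)) = 548 + 348*sqrt(10)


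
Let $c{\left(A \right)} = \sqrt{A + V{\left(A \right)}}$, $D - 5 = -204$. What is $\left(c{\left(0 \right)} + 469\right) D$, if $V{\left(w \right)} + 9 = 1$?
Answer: $-93331 - 398 i \sqrt{2} \approx -93331.0 - 562.86 i$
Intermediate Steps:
$D = -199$ ($D = 5 - 204 = -199$)
$V{\left(w \right)} = -8$ ($V{\left(w \right)} = -9 + 1 = -8$)
$c{\left(A \right)} = \sqrt{-8 + A}$ ($c{\left(A \right)} = \sqrt{A - 8} = \sqrt{-8 + A}$)
$\left(c{\left(0 \right)} + 469\right) D = \left(\sqrt{-8 + 0} + 469\right) \left(-199\right) = \left(\sqrt{-8} + 469\right) \left(-199\right) = \left(2 i \sqrt{2} + 469\right) \left(-199\right) = \left(469 + 2 i \sqrt{2}\right) \left(-199\right) = -93331 - 398 i \sqrt{2}$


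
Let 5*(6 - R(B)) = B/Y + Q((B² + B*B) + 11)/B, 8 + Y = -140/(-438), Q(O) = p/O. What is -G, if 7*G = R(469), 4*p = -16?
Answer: -6320710894879/2429312665598 ≈ -2.6019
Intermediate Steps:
p = -4 (p = (¼)*(-16) = -4)
Q(O) = -4/O
Y = -1682/219 (Y = -8 - 140/(-438) = -8 - 140*(-1/438) = -8 + 70/219 = -1682/219 ≈ -7.6804)
R(B) = 6 + 219*B/8410 + 4/(5*B*(11 + 2*B²)) (R(B) = 6 - (B/(-1682/219) + (-4/((B² + B*B) + 11))/B)/5 = 6 - (B*(-219/1682) + (-4/((B² + B²) + 11))/B)/5 = 6 - (-219*B/1682 + (-4/(2*B² + 11))/B)/5 = 6 - (-219*B/1682 + (-4/(11 + 2*B²))/B)/5 = 6 - (-219*B/1682 - 4/(B*(11 + 2*B²)))/5 = 6 + (219*B/8410 + 4/(5*B*(11 + 2*B²))) = 6 + 219*B/8410 + 4/(5*B*(11 + 2*B²)))
G = 6320710894879/2429312665598 (G = ((1/8410)*(6728 + 3*469*(11 + 2*469²)*(16820 + 73*469))/(469*(11 + 2*469²)))/7 = ((1/8410)*(1/469)*(6728 + 3*469*(11 + 2*219961)*(16820 + 34237))/(11 + 2*219961))/7 = ((1/8410)*(1/469)*(6728 + 3*469*(11 + 439922)*51057)/(11 + 439922))/7 = ((1/8410)*(1/469)*(6728 + 3*469*439933*51057)/439933)/7 = ((1/8410)*(1/469)*(1/439933)*(6728 + 31603554467667))/7 = ((1/8410)*(1/469)*(1/439933)*31603554474395)/7 = (⅐)*(6320710894879/347044666514) = 6320710894879/2429312665598 ≈ 2.6019)
-G = -1*6320710894879/2429312665598 = -6320710894879/2429312665598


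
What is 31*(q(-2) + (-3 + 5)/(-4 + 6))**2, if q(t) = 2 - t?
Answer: 775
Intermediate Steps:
31*(q(-2) + (-3 + 5)/(-4 + 6))**2 = 31*((2 - 1*(-2)) + (-3 + 5)/(-4 + 6))**2 = 31*((2 + 2) + 2/2)**2 = 31*(4 + 2*(1/2))**2 = 31*(4 + 1)**2 = 31*5**2 = 31*25 = 775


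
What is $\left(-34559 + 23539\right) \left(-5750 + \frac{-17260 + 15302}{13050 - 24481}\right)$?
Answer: $\frac{724303737840}{11431} \approx 6.3363 \cdot 10^{7}$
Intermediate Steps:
$\left(-34559 + 23539\right) \left(-5750 + \frac{-17260 + 15302}{13050 - 24481}\right) = - 11020 \left(-5750 - \frac{1958}{-11431}\right) = - 11020 \left(-5750 - - \frac{1958}{11431}\right) = - 11020 \left(-5750 + \frac{1958}{11431}\right) = \left(-11020\right) \left(- \frac{65726292}{11431}\right) = \frac{724303737840}{11431}$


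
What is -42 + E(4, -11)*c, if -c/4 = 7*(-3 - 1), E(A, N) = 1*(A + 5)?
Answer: 966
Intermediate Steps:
E(A, N) = 5 + A (E(A, N) = 1*(5 + A) = 5 + A)
c = 112 (c = -28*(-3 - 1) = -28*(-4) = -4*(-28) = 112)
-42 + E(4, -11)*c = -42 + (5 + 4)*112 = -42 + 9*112 = -42 + 1008 = 966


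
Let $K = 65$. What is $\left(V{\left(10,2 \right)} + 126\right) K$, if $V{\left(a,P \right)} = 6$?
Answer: $8580$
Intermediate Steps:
$\left(V{\left(10,2 \right)} + 126\right) K = \left(6 + 126\right) 65 = 132 \cdot 65 = 8580$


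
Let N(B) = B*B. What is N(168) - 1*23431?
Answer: 4793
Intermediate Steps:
N(B) = B²
N(168) - 1*23431 = 168² - 1*23431 = 28224 - 23431 = 4793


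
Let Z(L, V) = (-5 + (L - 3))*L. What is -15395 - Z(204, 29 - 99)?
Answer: -55379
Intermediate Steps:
Z(L, V) = L*(-8 + L) (Z(L, V) = (-5 + (-3 + L))*L = (-8 + L)*L = L*(-8 + L))
-15395 - Z(204, 29 - 99) = -15395 - 204*(-8 + 204) = -15395 - 204*196 = -15395 - 1*39984 = -15395 - 39984 = -55379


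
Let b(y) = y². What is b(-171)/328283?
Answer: 29241/328283 ≈ 0.089073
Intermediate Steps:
b(-171)/328283 = (-171)²/328283 = 29241*(1/328283) = 29241/328283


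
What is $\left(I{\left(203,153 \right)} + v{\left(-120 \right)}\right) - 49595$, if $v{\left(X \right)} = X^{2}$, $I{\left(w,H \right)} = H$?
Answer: $-35042$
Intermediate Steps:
$\left(I{\left(203,153 \right)} + v{\left(-120 \right)}\right) - 49595 = \left(153 + \left(-120\right)^{2}\right) - 49595 = \left(153 + 14400\right) - 49595 = 14553 - 49595 = -35042$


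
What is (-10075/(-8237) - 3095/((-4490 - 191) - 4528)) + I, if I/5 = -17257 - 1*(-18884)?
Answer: 617194900145/75854533 ≈ 8136.6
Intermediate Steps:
I = 8135 (I = 5*(-17257 - 1*(-18884)) = 5*(-17257 + 18884) = 5*1627 = 8135)
(-10075/(-8237) - 3095/((-4490 - 191) - 4528)) + I = (-10075/(-8237) - 3095/((-4490 - 191) - 4528)) + 8135 = (-10075*(-1/8237) - 3095/(-4681 - 4528)) + 8135 = (10075/8237 - 3095/(-9209)) + 8135 = (10075/8237 - 3095*(-1/9209)) + 8135 = (10075/8237 + 3095/9209) + 8135 = 118274190/75854533 + 8135 = 617194900145/75854533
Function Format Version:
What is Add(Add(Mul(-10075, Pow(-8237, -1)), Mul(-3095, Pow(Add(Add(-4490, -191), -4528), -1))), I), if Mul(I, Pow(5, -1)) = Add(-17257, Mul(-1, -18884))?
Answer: Rational(617194900145, 75854533) ≈ 8136.6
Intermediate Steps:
I = 8135 (I = Mul(5, Add(-17257, Mul(-1, -18884))) = Mul(5, Add(-17257, 18884)) = Mul(5, 1627) = 8135)
Add(Add(Mul(-10075, Pow(-8237, -1)), Mul(-3095, Pow(Add(Add(-4490, -191), -4528), -1))), I) = Add(Add(Mul(-10075, Pow(-8237, -1)), Mul(-3095, Pow(Add(Add(-4490, -191), -4528), -1))), 8135) = Add(Add(Mul(-10075, Rational(-1, 8237)), Mul(-3095, Pow(Add(-4681, -4528), -1))), 8135) = Add(Add(Rational(10075, 8237), Mul(-3095, Pow(-9209, -1))), 8135) = Add(Add(Rational(10075, 8237), Mul(-3095, Rational(-1, 9209))), 8135) = Add(Add(Rational(10075, 8237), Rational(3095, 9209)), 8135) = Add(Rational(118274190, 75854533), 8135) = Rational(617194900145, 75854533)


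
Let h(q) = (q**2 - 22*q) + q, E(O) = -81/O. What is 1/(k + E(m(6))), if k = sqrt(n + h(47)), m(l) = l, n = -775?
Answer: 18/353 + 4*sqrt(447)/1059 ≈ 0.13085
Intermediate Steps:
h(q) = q**2 - 21*q
k = sqrt(447) (k = sqrt(-775 + 47*(-21 + 47)) = sqrt(-775 + 47*26) = sqrt(-775 + 1222) = sqrt(447) ≈ 21.142)
1/(k + E(m(6))) = 1/(sqrt(447) - 81/6) = 1/(sqrt(447) - 81*1/6) = 1/(sqrt(447) - 27/2) = 1/(-27/2 + sqrt(447))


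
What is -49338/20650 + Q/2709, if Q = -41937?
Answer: -23801326/1331925 ≈ -17.870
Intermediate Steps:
-49338/20650 + Q/2709 = -49338/20650 - 41937/2709 = -49338*1/20650 - 41937*1/2709 = -24669/10325 - 1997/129 = -23801326/1331925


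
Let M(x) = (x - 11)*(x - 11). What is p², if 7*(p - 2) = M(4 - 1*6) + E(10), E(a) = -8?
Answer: 625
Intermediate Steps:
M(x) = (-11 + x)² (M(x) = (-11 + x)*(-11 + x) = (-11 + x)²)
p = 25 (p = 2 + ((-11 + (4 - 1*6))² - 8)/7 = 2 + ((-11 + (4 - 6))² - 8)/7 = 2 + ((-11 - 2)² - 8)/7 = 2 + ((-13)² - 8)/7 = 2 + (169 - 8)/7 = 2 + (⅐)*161 = 2 + 23 = 25)
p² = 25² = 625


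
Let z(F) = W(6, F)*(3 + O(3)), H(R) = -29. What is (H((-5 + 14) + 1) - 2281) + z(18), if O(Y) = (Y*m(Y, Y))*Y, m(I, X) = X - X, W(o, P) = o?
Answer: -2292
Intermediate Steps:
m(I, X) = 0
O(Y) = 0 (O(Y) = (Y*0)*Y = 0*Y = 0)
z(F) = 18 (z(F) = 6*(3 + 0) = 6*3 = 18)
(H((-5 + 14) + 1) - 2281) + z(18) = (-29 - 2281) + 18 = -2310 + 18 = -2292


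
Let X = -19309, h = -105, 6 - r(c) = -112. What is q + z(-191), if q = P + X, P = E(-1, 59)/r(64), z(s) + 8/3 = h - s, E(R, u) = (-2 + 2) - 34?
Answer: -3402994/177 ≈ -19226.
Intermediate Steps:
E(R, u) = -34 (E(R, u) = 0 - 34 = -34)
r(c) = 118 (r(c) = 6 - 1*(-112) = 6 + 112 = 118)
z(s) = -323/3 - s (z(s) = -8/3 + (-105 - s) = -323/3 - s)
P = -17/59 (P = -34/118 = -34*1/118 = -17/59 ≈ -0.28814)
q = -1139248/59 (q = -17/59 - 19309 = -1139248/59 ≈ -19309.)
q + z(-191) = -1139248/59 + (-323/3 - 1*(-191)) = -1139248/59 + (-323/3 + 191) = -1139248/59 + 250/3 = -3402994/177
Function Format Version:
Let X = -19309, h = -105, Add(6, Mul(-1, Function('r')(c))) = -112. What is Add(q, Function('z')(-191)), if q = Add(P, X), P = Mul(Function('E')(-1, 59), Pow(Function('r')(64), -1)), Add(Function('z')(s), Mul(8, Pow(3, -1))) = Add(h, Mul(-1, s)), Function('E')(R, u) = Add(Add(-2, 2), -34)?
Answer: Rational(-3402994, 177) ≈ -19226.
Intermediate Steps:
Function('E')(R, u) = -34 (Function('E')(R, u) = Add(0, -34) = -34)
Function('r')(c) = 118 (Function('r')(c) = Add(6, Mul(-1, -112)) = Add(6, 112) = 118)
Function('z')(s) = Add(Rational(-323, 3), Mul(-1, s)) (Function('z')(s) = Add(Rational(-8, 3), Add(-105, Mul(-1, s))) = Add(Rational(-323, 3), Mul(-1, s)))
P = Rational(-17, 59) (P = Mul(-34, Pow(118, -1)) = Mul(-34, Rational(1, 118)) = Rational(-17, 59) ≈ -0.28814)
q = Rational(-1139248, 59) (q = Add(Rational(-17, 59), -19309) = Rational(-1139248, 59) ≈ -19309.)
Add(q, Function('z')(-191)) = Add(Rational(-1139248, 59), Add(Rational(-323, 3), Mul(-1, -191))) = Add(Rational(-1139248, 59), Add(Rational(-323, 3), 191)) = Add(Rational(-1139248, 59), Rational(250, 3)) = Rational(-3402994, 177)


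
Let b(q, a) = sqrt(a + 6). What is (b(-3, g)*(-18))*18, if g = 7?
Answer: -324*sqrt(13) ≈ -1168.2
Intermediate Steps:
b(q, a) = sqrt(6 + a)
(b(-3, g)*(-18))*18 = (sqrt(6 + 7)*(-18))*18 = (sqrt(13)*(-18))*18 = -18*sqrt(13)*18 = -324*sqrt(13)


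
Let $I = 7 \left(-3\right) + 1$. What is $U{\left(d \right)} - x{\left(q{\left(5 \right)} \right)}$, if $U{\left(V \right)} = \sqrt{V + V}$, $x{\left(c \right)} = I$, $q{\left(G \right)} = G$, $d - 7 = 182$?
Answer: $20 + 3 \sqrt{42} \approx 39.442$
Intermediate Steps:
$d = 189$ ($d = 7 + 182 = 189$)
$I = -20$ ($I = -21 + 1 = -20$)
$x{\left(c \right)} = -20$
$U{\left(V \right)} = \sqrt{2} \sqrt{V}$ ($U{\left(V \right)} = \sqrt{2 V} = \sqrt{2} \sqrt{V}$)
$U{\left(d \right)} - x{\left(q{\left(5 \right)} \right)} = \sqrt{2} \sqrt{189} - -20 = \sqrt{2} \cdot 3 \sqrt{21} + 20 = 3 \sqrt{42} + 20 = 20 + 3 \sqrt{42}$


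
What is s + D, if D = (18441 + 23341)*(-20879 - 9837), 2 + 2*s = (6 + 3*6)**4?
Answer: -1283210025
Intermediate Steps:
s = 165887 (s = -1 + (6 + 3*6)**4/2 = -1 + (6 + 18)**4/2 = -1 + (1/2)*24**4 = -1 + (1/2)*331776 = -1 + 165888 = 165887)
D = -1283375912 (D = 41782*(-30716) = -1283375912)
s + D = 165887 - 1283375912 = -1283210025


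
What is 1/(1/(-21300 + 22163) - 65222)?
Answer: -863/56286585 ≈ -1.5332e-5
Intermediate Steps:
1/(1/(-21300 + 22163) - 65222) = 1/(1/863 - 65222) = 1/(-56286585/863) = -863/56286585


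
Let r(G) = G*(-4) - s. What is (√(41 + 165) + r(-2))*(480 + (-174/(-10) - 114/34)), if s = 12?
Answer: -167976/85 + 41994*√206/85 ≈ 5114.7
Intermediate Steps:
r(G) = -12 - 4*G (r(G) = G*(-4) - 1*12 = -4*G - 12 = -12 - 4*G)
(√(41 + 165) + r(-2))*(480 + (-174/(-10) - 114/34)) = (√(41 + 165) + (-12 - 4*(-2)))*(480 + (-174/(-10) - 114/34)) = (√206 + (-12 + 8))*(480 + (-174*(-⅒) - 114*1/34)) = (√206 - 4)*(480 + (87/5 - 57/17)) = (-4 + √206)*(480 + 1194/85) = (-4 + √206)*(41994/85) = -167976/85 + 41994*√206/85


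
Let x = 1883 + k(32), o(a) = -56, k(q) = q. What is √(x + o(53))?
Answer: 13*√11 ≈ 43.116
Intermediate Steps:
x = 1915 (x = 1883 + 32 = 1915)
√(x + o(53)) = √(1915 - 56) = √1859 = 13*√11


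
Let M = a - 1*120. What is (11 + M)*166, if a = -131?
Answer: -39840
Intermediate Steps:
M = -251 (M = -131 - 1*120 = -131 - 120 = -251)
(11 + M)*166 = (11 - 251)*166 = -240*166 = -39840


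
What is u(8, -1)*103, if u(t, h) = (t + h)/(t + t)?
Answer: 721/16 ≈ 45.063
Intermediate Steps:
u(t, h) = (h + t)/(2*t) (u(t, h) = (h + t)/((2*t)) = (h + t)*(1/(2*t)) = (h + t)/(2*t))
u(8, -1)*103 = ((½)*(-1 + 8)/8)*103 = ((½)*(⅛)*7)*103 = (7/16)*103 = 721/16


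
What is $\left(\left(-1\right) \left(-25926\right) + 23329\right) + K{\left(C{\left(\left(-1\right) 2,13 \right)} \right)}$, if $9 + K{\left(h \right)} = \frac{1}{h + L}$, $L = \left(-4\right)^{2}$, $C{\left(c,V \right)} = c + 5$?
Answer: $\frac{935675}{19} \approx 49246.0$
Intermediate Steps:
$C{\left(c,V \right)} = 5 + c$
$L = 16$
$K{\left(h \right)} = -9 + \frac{1}{16 + h}$ ($K{\left(h \right)} = -9 + \frac{1}{h + 16} = -9 + \frac{1}{16 + h}$)
$\left(\left(-1\right) \left(-25926\right) + 23329\right) + K{\left(C{\left(\left(-1\right) 2,13 \right)} \right)} = \left(\left(-1\right) \left(-25926\right) + 23329\right) + \frac{-143 - 9 \left(5 - 2\right)}{16 + \left(5 - 2\right)} = \left(25926 + 23329\right) + \frac{-143 - 9 \left(5 - 2\right)}{16 + \left(5 - 2\right)} = 49255 + \frac{-143 - 27}{16 + 3} = 49255 + \frac{-143 - 27}{19} = 49255 + \frac{1}{19} \left(-170\right) = 49255 - \frac{170}{19} = \frac{935675}{19}$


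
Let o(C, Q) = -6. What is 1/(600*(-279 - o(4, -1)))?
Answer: -1/163800 ≈ -6.1050e-6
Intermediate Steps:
1/(600*(-279 - o(4, -1))) = 1/(600*(-279 - 1*(-6))) = 1/(600*(-279 + 6)) = 1/(600*(-273)) = 1/(-163800) = -1/163800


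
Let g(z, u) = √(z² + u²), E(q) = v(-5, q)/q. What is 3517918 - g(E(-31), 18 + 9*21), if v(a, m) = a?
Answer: 3517918 - √41177914/31 ≈ 3.5177e+6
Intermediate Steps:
E(q) = -5/q
g(z, u) = √(u² + z²)
3517918 - g(E(-31), 18 + 9*21) = 3517918 - √((18 + 9*21)² + (-5/(-31))²) = 3517918 - √((18 + 189)² + (-5*(-1/31))²) = 3517918 - √(207² + (5/31)²) = 3517918 - √(42849 + 25/961) = 3517918 - √(41177914/961) = 3517918 - √41177914/31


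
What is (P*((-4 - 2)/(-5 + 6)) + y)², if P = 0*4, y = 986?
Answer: 972196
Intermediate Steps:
P = 0
(P*((-4 - 2)/(-5 + 6)) + y)² = (0*((-4 - 2)/(-5 + 6)) + 986)² = (0*(-6/1) + 986)² = (0*(-6*1) + 986)² = (0*(-6) + 986)² = (0 + 986)² = 986² = 972196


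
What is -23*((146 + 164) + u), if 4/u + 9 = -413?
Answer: -1504384/211 ≈ -7129.8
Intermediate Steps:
u = -2/211 (u = 4/(-9 - 413) = 4/(-422) = 4*(-1/422) = -2/211 ≈ -0.0094787)
-23*((146 + 164) + u) = -23*((146 + 164) - 2/211) = -23*(310 - 2/211) = -23*65408/211 = -1504384/211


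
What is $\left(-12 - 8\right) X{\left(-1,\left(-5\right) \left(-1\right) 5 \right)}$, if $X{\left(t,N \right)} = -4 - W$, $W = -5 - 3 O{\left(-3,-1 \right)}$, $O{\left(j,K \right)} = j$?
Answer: $160$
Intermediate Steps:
$W = 4$ ($W = -5 - -9 = -5 + 9 = 4$)
$X{\left(t,N \right)} = -8$ ($X{\left(t,N \right)} = -4 - 4 = -8$)
$\left(-12 - 8\right) X{\left(-1,\left(-5\right) \left(-1\right) 5 \right)} = \left(-12 - 8\right) \left(-8\right) = \left(-20\right) \left(-8\right) = 160$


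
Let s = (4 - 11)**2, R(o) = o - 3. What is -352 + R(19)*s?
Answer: 432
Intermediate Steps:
R(o) = -3 + o
s = 49 (s = (-7)**2 = 49)
-352 + R(19)*s = -352 + (-3 + 19)*49 = -352 + 16*49 = -352 + 784 = 432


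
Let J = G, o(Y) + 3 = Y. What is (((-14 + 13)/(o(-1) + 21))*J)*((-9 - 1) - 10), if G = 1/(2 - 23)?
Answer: -20/357 ≈ -0.056022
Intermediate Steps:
o(Y) = -3 + Y
G = -1/21 (G = 1/(-21) = -1/21 ≈ -0.047619)
J = -1/21 ≈ -0.047619
(((-14 + 13)/(o(-1) + 21))*J)*((-9 - 1) - 10) = (((-14 + 13)/((-3 - 1) + 21))*(-1/21))*((-9 - 1) - 10) = (-1/(-4 + 21)*(-1/21))*(-10 - 10) = (-1/17*(-1/21))*(-20) = (-1*1/17*(-1/21))*(-20) = -1/17*(-1/21)*(-20) = (1/357)*(-20) = -20/357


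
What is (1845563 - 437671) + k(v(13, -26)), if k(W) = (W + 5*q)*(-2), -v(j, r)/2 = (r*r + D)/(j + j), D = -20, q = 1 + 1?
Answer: 18303648/13 ≈ 1.4080e+6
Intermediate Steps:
q = 2
v(j, r) = -(-20 + r²)/j (v(j, r) = -2*(r*r - 20)/(j + j) = -2*(r² - 20)/(2*j) = -2*(-20 + r²)*1/(2*j) = -(-20 + r²)/j)
k(W) = -20 - 2*W (k(W) = (W + 5*2)*(-2) = (W + 10)*(-2) = (10 + W)*(-2) = -20 - 2*W)
(1845563 - 437671) + k(v(13, -26)) = (1845563 - 437671) + (-20 - 2*(20 - 1*(-26)²)/13) = 1407892 + (-20 - 2*(20 - 1*676)/13) = 1407892 + (-20 - 2*(20 - 676)/13) = 1407892 + (-20 - 2*(-656)/13) = 1407892 + (-20 - 2*(-656/13)) = 1407892 + (-20 + 1312/13) = 1407892 + 1052/13 = 18303648/13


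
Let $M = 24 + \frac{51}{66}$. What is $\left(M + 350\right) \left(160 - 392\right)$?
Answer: $- \frac{956420}{11} \approx -86947.0$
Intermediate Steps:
$M = \frac{545}{22}$ ($M = 24 + 51 \cdot \frac{1}{66} = 24 + \frac{17}{22} = \frac{545}{22} \approx 24.773$)
$\left(M + 350\right) \left(160 - 392\right) = \left(\frac{545}{22} + 350\right) \left(160 - 392\right) = \frac{8245}{22} \left(-232\right) = - \frac{956420}{11}$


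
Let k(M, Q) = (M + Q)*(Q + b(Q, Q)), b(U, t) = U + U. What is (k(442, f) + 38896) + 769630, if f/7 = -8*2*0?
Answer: 808526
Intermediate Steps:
b(U, t) = 2*U
f = 0 (f = 7*(-8*2*0) = 7*(-16*0) = 7*0 = 0)
k(M, Q) = 3*Q*(M + Q) (k(M, Q) = (M + Q)*(Q + 2*Q) = (M + Q)*(3*Q) = 3*Q*(M + Q))
(k(442, f) + 38896) + 769630 = (3*0*(442 + 0) + 38896) + 769630 = (3*0*442 + 38896) + 769630 = (0 + 38896) + 769630 = 38896 + 769630 = 808526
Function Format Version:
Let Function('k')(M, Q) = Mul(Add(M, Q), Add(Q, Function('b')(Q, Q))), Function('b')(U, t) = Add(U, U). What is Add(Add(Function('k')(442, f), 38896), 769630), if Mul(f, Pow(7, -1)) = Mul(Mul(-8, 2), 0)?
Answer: 808526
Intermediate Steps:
Function('b')(U, t) = Mul(2, U)
f = 0 (f = Mul(7, Mul(Mul(-8, 2), 0)) = Mul(7, Mul(-16, 0)) = Mul(7, 0) = 0)
Function('k')(M, Q) = Mul(3, Q, Add(M, Q)) (Function('k')(M, Q) = Mul(Add(M, Q), Add(Q, Mul(2, Q))) = Mul(Add(M, Q), Mul(3, Q)) = Mul(3, Q, Add(M, Q)))
Add(Add(Function('k')(442, f), 38896), 769630) = Add(Add(Mul(3, 0, Add(442, 0)), 38896), 769630) = Add(Add(Mul(3, 0, 442), 38896), 769630) = Add(Add(0, 38896), 769630) = Add(38896, 769630) = 808526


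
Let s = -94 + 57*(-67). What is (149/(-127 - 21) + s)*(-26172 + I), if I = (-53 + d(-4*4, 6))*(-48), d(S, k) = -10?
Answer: 3352252851/37 ≈ 9.0601e+7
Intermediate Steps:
s = -3913 (s = -94 - 3819 = -3913)
I = 3024 (I = (-53 - 10)*(-48) = -63*(-48) = 3024)
(149/(-127 - 21) + s)*(-26172 + I) = (149/(-127 - 21) - 3913)*(-26172 + 3024) = (149/(-148) - 3913)*(-23148) = (-1/148*149 - 3913)*(-23148) = (-149/148 - 3913)*(-23148) = -579273/148*(-23148) = 3352252851/37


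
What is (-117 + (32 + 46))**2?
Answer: 1521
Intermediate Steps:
(-117 + (32 + 46))**2 = (-117 + 78)**2 = (-39)**2 = 1521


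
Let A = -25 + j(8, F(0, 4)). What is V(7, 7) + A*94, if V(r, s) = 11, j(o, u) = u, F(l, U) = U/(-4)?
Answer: -2433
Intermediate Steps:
F(l, U) = -U/4 (F(l, U) = U*(-¼) = -U/4)
A = -26 (A = -25 - ¼*4 = -25 - 1 = -26)
V(7, 7) + A*94 = 11 - 26*94 = 11 - 2444 = -2433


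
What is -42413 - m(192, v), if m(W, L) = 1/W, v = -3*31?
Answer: -8143297/192 ≈ -42413.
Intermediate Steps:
v = -93
-42413 - m(192, v) = -42413 - 1/192 = -8143297/192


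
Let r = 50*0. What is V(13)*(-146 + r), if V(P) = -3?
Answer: 438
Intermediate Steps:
r = 0
V(13)*(-146 + r) = -3*(-146 + 0) = -3*(-146) = 438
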